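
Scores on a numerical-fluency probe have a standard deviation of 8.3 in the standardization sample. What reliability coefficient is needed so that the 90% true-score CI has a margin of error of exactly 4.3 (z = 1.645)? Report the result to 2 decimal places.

Required SEM = 4.3 / 1.645 ≈ 2.6140
Required reliability = 1 − (SEM/SD)² = 1 − 0.0992 ≈ 0.9008

0.90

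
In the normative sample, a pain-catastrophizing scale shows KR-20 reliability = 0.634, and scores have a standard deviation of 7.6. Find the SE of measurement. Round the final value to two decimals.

The standard error of measurement is 7.6000·√(1 − 0.6340) ≈ 7.6000·0.6050 ≈ 4.5978.

4.60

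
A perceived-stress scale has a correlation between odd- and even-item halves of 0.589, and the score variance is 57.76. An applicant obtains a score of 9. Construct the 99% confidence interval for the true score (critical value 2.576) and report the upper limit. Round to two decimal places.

18.96

σ = 57.76^(1/2) = 7.60000
Full-length reliability (Spearman-Brown) = 2(0.589)/(1+0.589) ≈ 0.74135
SEM = 7.60000×√(1 − 0.74135) ≈ 3.86521
Half-width = 2.576×3.86521 ≈ 9.95677
Upper limit = 9 + 9.95677 ≈ 18.95677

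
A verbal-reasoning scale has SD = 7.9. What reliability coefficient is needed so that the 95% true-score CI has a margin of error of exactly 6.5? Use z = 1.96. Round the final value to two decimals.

Required SEM = 6.5 / 1.96 ≈ 3.3163
r = 1 − (3.3163/7.9)² ≈ 1 − 0.1762 ≈ 0.8238

0.82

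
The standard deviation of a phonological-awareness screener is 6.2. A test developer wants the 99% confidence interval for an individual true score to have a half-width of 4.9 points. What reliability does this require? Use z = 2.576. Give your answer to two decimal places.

0.91

SEM needed = half-width / z = 4.9/2.576 ≃ 1.902
r = 1 − (SEM / SD)² = 1 − (1.902 / 6.2)² ≃ 1 − 0.094 ≃ 0.906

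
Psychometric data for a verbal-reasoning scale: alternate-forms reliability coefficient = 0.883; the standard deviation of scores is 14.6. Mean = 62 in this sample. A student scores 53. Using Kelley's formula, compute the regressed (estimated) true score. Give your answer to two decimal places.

54.05

Estimated true score = 0.88300×53 + (1 − 0.88300)×62 ≈ 54.05300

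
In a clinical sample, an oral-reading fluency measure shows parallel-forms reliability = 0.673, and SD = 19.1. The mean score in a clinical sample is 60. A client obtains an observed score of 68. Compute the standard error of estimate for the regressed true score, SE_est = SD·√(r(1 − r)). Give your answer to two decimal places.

SE_est = SD * √(r(1 − r)) = 19.1000 * √0.2201 ≈ 19.1000 * 0.4691 ≈ 8.9601

8.96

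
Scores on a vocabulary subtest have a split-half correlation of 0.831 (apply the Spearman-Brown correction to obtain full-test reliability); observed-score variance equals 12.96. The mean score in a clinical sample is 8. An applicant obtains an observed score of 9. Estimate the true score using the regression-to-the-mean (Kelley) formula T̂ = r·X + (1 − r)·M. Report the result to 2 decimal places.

r_full = 2·0.831 / (1 + 0.831) ≈ 0.9077
Estimated true score = 0.9077×9 + (1 − 0.9077)×8 ≈ 8.9077

8.91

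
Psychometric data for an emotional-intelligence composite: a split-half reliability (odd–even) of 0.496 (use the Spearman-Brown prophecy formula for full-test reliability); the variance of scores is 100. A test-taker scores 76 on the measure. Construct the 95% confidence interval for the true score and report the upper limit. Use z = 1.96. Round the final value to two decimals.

σ = 100^(1/2) = 10.000
r_full = 2·0.496 / (1 + 0.496) ≈ 0.663
SEM = 10.000·√(1 − 0.663) ≈ 5.804
Margin = 1.96 · 5.804 ≈ 11.376
Upper limit = 76 + 11.376 ≈ 87.376

87.38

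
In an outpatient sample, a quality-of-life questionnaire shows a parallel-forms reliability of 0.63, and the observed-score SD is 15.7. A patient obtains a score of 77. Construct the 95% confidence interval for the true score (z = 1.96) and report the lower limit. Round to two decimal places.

58.28

SEM = 15.7000*√(1 − 0.6300) ≈ 9.5499
Half-width = 1.96*9.5499 ≈ 18.7179
Lower limit = 77 − 18.7179 ≈ 58.2821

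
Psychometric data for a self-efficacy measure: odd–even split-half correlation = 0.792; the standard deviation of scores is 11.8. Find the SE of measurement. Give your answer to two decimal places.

4.02

Full-length reliability (Spearman-Brown) = 2(0.792)/(1+0.792) ≈ 0.884
SEM = 11.800 × √(1 − 0.884) = 11.800 × √0.116 ≈ 11.800 × 0.341 ≈ 4.020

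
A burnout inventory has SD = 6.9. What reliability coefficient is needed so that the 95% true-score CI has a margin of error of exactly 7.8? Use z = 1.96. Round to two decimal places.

SEM needed = half-width / z = 7.8/1.96 ≈ 3.980
Required reliability = 1 − (SEM/SD)² = 1 − 0.333 ≈ 0.667

0.67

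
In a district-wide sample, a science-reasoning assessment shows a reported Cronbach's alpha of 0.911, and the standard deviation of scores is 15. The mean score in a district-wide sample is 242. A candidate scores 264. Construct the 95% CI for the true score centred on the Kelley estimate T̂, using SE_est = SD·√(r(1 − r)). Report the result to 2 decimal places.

T̂ = 0.91100(264) + 0.08900(242) ≈ 262.04200
SE_est = SD · √(r(1 − r)) = 15.00000 · √0.08108 ≈ 15.00000 · 0.28474 ≈ 4.27116
CI = 262.04200 ± 1.96 · 4.27116 → [253.67053, 270.41347]

[253.67, 270.41]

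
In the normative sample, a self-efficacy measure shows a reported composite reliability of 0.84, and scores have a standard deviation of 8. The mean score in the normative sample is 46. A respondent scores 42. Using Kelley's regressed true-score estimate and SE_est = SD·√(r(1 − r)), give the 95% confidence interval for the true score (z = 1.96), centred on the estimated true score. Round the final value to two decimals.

[36.89, 48.39]

Estimated true score = 0.84000*42 + (1 − 0.84000)*46 ≈ 42.64000
SE_est = 8.00000*√(0.84000*0.16000) ≈ 2.93285
CI = 42.64000 ± 1.96 * 2.93285 → [36.89162, 48.38838]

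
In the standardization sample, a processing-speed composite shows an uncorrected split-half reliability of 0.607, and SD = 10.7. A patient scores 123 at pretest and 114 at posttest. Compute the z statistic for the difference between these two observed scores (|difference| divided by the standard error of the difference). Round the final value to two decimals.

1.20

Spearman-Brown: r = 2(0.607) / (1 + 0.607) = 1.21400 / 1.60700 ≈ 0.75544
The standard error of measurement is 10.70000*√(1 − 0.75544) ≈ 10.70000*0.49453 ≈ 5.29142.
SE_diff = SEM * √2 ≈ 5.29142 * 1.41421 ≈ 7.48320
z = |123 − 114| / 7.48320 = 9 / 7.48320 ≈ 1.20269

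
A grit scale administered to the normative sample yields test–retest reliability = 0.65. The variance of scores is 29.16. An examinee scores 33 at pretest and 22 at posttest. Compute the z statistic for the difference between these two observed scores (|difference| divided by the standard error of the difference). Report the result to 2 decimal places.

2.43

σ = 29.16^(1/2) = 5.4000
SEM = 5.4000 * √(1 − 0.6500) = 5.4000 * √0.3500 ≈ 5.4000 * 0.5916 ≈ 3.1947
Standard error of the difference = 3.1947·√2 ≈ 4.5180
z = |33 − 22| / 4.5180 = 11 / 4.5180 ≈ 2.4347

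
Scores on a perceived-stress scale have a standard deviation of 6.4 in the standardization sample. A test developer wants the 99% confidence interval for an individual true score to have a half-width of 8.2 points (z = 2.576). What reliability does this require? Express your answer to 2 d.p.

Required SEM = 8.2 / 2.576 ≈ 3.1832
r = 1 − (SEM / SD)² = 1 − (3.1832 / 6.4)² ≈ 1 − 0.2474 ≈ 0.7526

0.75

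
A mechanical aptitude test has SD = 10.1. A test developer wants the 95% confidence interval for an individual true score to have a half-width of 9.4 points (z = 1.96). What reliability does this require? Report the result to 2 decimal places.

0.77

Required SEM = 9.4 / 1.96 ≃ 4.7959
Required reliability = 1 − (SEM/SD)² = 1 − 0.2255 ≃ 0.7745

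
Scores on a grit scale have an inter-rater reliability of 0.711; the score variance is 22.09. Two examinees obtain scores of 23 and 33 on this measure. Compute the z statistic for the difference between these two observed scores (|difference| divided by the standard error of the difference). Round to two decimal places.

SD = √22.09 = 4.700
The standard error of measurement is 4.700×√(1 − 0.711) ≈ 4.700×0.538 ≈ 2.527.
SE_diff = √2 × SEM ≈ 3.573
z = |23 − 33| / 3.573 = 10 / 3.573 ≈ 2.799

2.80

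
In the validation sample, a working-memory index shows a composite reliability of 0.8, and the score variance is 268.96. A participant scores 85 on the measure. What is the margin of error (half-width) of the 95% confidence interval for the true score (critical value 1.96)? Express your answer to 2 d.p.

σ = 268.96^(1/2) = 16.400
SEM = 16.400·√(1 − 0.800) ≈ 7.334
Margin = 1.96 · 7.334 ≈ 14.375

14.38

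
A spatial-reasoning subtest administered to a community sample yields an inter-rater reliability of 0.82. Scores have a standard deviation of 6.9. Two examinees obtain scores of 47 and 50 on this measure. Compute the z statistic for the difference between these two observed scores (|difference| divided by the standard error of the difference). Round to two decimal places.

The standard error of measurement is 6.9000*√(1 − 0.8200) ≃ 6.9000*0.4243 ≃ 2.9274.
Standard error of the difference = 2.9274·√2 ≃ 4.1400
z = |47 − 50| / 4.1400 = 3 / 4.1400 ≃ 0.7246

0.72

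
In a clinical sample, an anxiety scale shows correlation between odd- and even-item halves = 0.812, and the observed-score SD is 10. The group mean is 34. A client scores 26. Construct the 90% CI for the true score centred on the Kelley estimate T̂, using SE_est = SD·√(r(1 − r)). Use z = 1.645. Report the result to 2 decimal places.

[21.81, 31.85]

Spearman-Brown: r = 2(0.812) / (1 + 0.812) = 1.6240 / 1.8120 ≈ 0.8962
T̂ = 0.8962(26) + 0.1038(34) ≈ 26.8300
SE_est = SD * √(r(1 − r)) = 10.0000 * √0.0930 ≈ 10.0000 * 0.3049 ≈ 3.0494
90% CI: 26.8300 ± 5.0163 ≈ (21.8138, 31.8463)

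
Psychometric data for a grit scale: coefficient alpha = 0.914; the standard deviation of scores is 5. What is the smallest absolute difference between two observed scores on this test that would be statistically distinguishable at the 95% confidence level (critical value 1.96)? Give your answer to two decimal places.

SEM = 5.000 · √(1 − 0.914) = 5.000 · √0.086 ≃ 5.000 · 0.293 ≃ 1.466
Standard error of the difference = 1.466·√2 ≃ 2.074
Minimum reliable difference = 1.96 · SE_diff ≃ 1.96 · 2.074 ≃ 4.064

4.06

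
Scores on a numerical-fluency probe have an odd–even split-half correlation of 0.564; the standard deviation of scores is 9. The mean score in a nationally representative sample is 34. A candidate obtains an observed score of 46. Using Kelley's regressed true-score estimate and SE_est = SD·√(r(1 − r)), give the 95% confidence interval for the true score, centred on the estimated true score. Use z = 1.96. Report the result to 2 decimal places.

[34.75, 50.56]

r_full = 2·0.564 / (1 + 0.564) ≃ 0.7212
T̂ = r·X + (1 − r)·M = 0.7212*46 + 0.2788*34 ≃ 33.1765 + 9.4783 ≃ 42.6547
SE_est = SD * √(r(1 − r)) = 9.0000 * √0.2011 ≃ 9.0000 * 0.4484 ≃ 4.0356
95% CI: 42.6547 ± 7.9097 ≃ (34.7450, 50.5644)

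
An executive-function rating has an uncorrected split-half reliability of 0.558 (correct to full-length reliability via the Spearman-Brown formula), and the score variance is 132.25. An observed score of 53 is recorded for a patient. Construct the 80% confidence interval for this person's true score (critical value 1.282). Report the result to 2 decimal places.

SD = √132.25 ≈ 11.500
Spearman-Brown: r = 2(0.558) / (1 + 0.558) = 1.116 / 1.558 ≈ 0.716
SEM = 11.500 * √(1 − 0.716) = 11.500 * √0.284 ≈ 11.500 * 0.533 ≈ 6.125
1.282 * SEM ≈ 7.853
80% CI: 53 ± 7.853 = [45.147, 60.853]

[45.15, 60.85]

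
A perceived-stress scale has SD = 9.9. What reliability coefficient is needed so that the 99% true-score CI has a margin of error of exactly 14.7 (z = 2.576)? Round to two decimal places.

0.67

SEM needed = half-width / z = 14.7/2.576 ≈ 5.70652
Required reliability = 1 − (SEM/SD)² = 1 − 0.33226 ≈ 0.66774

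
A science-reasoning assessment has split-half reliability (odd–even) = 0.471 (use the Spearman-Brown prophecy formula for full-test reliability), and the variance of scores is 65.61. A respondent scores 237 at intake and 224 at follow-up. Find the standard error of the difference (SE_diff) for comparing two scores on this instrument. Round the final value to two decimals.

SD = √65.61 ≃ 8.100
Full-length reliability (Spearman-Brown) = 2(0.471)/(1+0.471) ≃ 0.640
SEM = 8.100·√(1 − 0.640) ≃ 4.857
SE_diff = SEM · √2 ≃ 4.857 · 1.414 ≃ 6.869

6.87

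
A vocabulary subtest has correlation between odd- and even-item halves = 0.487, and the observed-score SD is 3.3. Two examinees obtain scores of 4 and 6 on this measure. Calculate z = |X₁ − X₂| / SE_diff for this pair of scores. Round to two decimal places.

0.73

r_full = 2·0.487 / (1 + 0.487) ≈ 0.6550
SEM = 3.3000 × √(1 − 0.6550) = 3.3000 × √0.3450 ≈ 3.3000 × 0.5874 ≈ 1.9383
Standard error of the difference = 1.9383·√2 ≈ 2.7411
z = 2 / 2.7411 ≈ 0.7296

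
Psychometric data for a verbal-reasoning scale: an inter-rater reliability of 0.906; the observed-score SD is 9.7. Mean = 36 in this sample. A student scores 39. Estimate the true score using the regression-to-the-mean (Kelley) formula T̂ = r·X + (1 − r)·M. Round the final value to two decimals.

38.72

T̂ = r·X + (1 − r)·M = 0.9060×39 + 0.0940×36 = 35.3340 + 3.3840 ≈ 38.7180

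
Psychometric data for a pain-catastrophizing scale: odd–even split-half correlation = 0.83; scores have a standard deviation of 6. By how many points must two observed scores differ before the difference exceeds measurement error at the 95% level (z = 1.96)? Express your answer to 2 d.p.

5.07

Full-length reliability (Spearman-Brown) = 2(0.83)/(1+0.83) ≃ 0.907
SEM = 6.000 * √(1 − 0.907) = 6.000 * √0.093 ≃ 6.000 * 0.305 ≃ 1.829
Standard error of the difference = 1.829·√2 ≃ 2.586
Minimum reliable difference = 1.96 * SE_diff ≃ 1.96 * 2.586 ≃ 5.069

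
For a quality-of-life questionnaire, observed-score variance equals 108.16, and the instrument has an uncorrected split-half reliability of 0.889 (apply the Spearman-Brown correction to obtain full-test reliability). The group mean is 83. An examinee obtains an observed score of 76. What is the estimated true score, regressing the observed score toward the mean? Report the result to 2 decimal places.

76.41

Full-length reliability (Spearman-Brown) = 2(0.889)/(1+0.889) ≈ 0.94124
Estimated true score = 0.94124*76 + (1 − 0.94124)*83 ≈ 76.41133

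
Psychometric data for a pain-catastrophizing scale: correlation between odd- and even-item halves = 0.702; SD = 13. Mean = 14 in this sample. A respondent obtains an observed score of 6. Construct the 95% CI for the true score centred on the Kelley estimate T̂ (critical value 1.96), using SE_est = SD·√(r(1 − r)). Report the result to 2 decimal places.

Spearman-Brown: r = 2(0.702) / (1 + 0.702) = 1.404 / 1.702 ≈ 0.825
Estimated true score = 0.825·6 + (1 − 0.825)·14 ≈ 7.401
SE_est = SD · √(r(1 − r)) = 13.000 · √0.144 ≈ 13.000 · 0.380 ≈ 4.941
95% CI: 7.401 ± 9.683 ≈ (-2.283, 17.084)

[-2.28, 17.08]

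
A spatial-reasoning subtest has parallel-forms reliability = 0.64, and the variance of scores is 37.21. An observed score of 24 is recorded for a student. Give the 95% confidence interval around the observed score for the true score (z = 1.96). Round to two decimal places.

[16.83, 31.17]

σ = 37.21^(1/2) = 6.100
SEM = 6.100·√(1 − 0.640) ≈ 3.660
Half-width = 1.96·3.660 ≈ 7.174
CI = 24 ± 7.174 → [16.826, 31.174]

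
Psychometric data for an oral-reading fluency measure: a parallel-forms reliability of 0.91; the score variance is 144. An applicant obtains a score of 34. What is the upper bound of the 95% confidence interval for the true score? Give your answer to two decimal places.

41.06

SD = √144 ≈ 12.00000
SEM = 12.00000 * √(1 − 0.91000) = 12.00000 * √0.09000 ≈ 12.00000 * 0.30000 ≈ 3.60000
Half-width = 1.96*3.60000 ≈ 7.05600
Upper bound: 34 + 7.05600 = 41.05600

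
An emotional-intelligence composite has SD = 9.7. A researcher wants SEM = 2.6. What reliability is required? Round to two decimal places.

Required reliability = 1 − (SEM/SD)² = 1 − 0.0718 ≈ 0.9282

0.93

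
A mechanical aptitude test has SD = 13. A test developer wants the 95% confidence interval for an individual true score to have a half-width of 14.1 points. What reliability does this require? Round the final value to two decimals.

0.69

Required SEM = 14.1 / 1.96 ≈ 7.1939
r = 1 − (SEM / SD)² = 1 − (7.1939 / 13)² ≈ 1 − 0.3062 ≈ 0.6938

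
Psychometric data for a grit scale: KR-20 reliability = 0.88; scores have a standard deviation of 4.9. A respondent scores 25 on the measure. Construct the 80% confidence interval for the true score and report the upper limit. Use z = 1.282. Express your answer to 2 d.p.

27.18

SEM = 4.9000 · √(1 − 0.8800) = 4.9000 · √0.1200 ≃ 4.9000 · 0.3464 ≃ 1.6974
Half-width = 1.282·1.6974 ≃ 2.1761
Upper limit = 25 + 2.1761 ≃ 27.1761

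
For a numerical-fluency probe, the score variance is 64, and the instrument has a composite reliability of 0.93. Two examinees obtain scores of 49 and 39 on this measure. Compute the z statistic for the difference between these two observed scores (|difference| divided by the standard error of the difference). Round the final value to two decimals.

3.34

SD = √64 = 8.0000
SEM = 8.0000 × √(1 − 0.9300) = 8.0000 × √0.0700 ≃ 8.0000 × 0.2646 ≃ 2.1166
Standard error of the difference = 2.1166·√2 ≃ 2.9933
z = 10 / 2.9933 ≃ 3.3408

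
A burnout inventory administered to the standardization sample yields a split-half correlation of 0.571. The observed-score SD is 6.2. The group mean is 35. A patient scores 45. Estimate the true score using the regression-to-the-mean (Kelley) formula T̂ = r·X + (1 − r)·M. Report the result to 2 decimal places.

r_full = 2·0.571 / (1 + 0.571) ≈ 0.7269
T̂ = 0.7269(45) + 0.2731(35) ≈ 42.2693

42.27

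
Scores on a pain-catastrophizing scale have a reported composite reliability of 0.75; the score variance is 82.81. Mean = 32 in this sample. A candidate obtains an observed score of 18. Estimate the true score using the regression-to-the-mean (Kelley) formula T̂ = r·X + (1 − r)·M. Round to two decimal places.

T̂ = 0.750(18) + 0.250(32) ≈ 21.500

21.50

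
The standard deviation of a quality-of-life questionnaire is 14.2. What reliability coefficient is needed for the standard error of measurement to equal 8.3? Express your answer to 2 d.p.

0.66

Required reliability = 1 − (SEM/SD)² = 1 − 0.342 ≈ 0.658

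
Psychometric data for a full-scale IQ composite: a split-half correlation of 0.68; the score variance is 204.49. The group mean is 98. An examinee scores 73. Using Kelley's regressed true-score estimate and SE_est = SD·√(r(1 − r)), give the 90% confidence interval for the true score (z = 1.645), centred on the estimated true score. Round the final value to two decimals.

SD = √204.49 ≈ 14.3000
r_full = 2·0.68 / (1 + 0.68) ≈ 0.8095
T̂ = 0.8095(73) + 0.1905(98) ≈ 77.7619
SE_est = 14.3000·√[r(1 − r)] ≈ 5.6153
CI = 77.7619 ± 1.645 * 5.6153 → [68.5248, 86.9990]

[68.52, 87.00]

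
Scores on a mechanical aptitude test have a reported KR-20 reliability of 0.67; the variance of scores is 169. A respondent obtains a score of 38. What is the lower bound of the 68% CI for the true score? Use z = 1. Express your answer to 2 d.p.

SD = √169 ≈ 13.000
The standard error of measurement is 13.000·√(1 − 0.670) ≈ 13.000·0.574 ≈ 7.468.
Half-width = 1·7.468 ≈ 7.468
Lower limit = 38 − 7.468 ≈ 30.532

30.53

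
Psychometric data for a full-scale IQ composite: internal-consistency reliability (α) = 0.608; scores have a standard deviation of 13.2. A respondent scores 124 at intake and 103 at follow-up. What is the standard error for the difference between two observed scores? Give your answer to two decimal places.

11.69

SEM = 13.200×√(1 − 0.608) ≈ 8.265
Standard error of the difference = 8.265·√2 ≈ 11.688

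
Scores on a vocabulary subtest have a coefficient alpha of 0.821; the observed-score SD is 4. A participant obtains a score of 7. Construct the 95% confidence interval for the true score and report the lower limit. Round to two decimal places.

The standard error of measurement is 4.000×√(1 − 0.821) ≈ 4.000×0.423 ≈ 1.692.
1.96 × SEM ≈ 3.317
Lower bound: 7 − 3.317 = 3.683

3.68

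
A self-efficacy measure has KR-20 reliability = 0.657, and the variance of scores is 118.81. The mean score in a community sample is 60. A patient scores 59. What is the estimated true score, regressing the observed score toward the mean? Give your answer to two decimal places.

59.34

T̂ = 0.657(59) + 0.343(60) ≈ 59.343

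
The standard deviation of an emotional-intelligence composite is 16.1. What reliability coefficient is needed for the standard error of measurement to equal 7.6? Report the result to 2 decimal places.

0.78

Required reliability = 1 − (SEM/SD)² = 1 − 0.22283 ≃ 0.77717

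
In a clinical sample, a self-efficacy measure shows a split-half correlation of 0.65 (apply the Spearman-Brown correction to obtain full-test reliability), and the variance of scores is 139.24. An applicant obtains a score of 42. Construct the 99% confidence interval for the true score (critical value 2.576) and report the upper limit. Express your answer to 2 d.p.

σ = 139.24^(1/2) = 11.800
r_full = 2·0.65 / (1 + 0.65) ≃ 0.788
SEM = 11.800 · √(1 − 0.788) = 11.800 · √0.212 ≃ 11.800 · 0.461 ≃ 5.435
Margin = 2.576 · 5.435 ≃ 14.000
Upper bound: 42 + 14.000 = 56.000

56.00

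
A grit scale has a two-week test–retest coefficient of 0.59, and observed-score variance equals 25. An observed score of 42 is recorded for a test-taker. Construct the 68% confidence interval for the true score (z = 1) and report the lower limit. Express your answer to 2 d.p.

38.80

σ = 25^(1/2) = 5.0000
The standard error of measurement is 5.0000×√(1 − 0.5900) ≈ 5.0000×0.6403 ≈ 3.2016.
Half-width = 1×3.2016 ≈ 3.2016
Lower bound: 42 − 3.2016 = 38.7984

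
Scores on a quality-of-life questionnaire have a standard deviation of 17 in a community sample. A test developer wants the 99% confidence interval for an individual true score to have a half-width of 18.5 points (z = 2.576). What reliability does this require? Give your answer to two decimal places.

0.82

SEM needed = half-width / z = 18.5/2.576 ≈ 7.182
r = 1 − (7.182/17)² ≈ 1 − 0.178 ≈ 0.822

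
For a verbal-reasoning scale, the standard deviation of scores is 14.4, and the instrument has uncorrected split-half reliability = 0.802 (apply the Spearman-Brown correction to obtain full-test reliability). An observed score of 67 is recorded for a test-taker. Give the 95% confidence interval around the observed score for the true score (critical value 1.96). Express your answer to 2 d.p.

[57.64, 76.36]

r_full = 2·0.802 / (1 + 0.802) ≈ 0.8901
SEM = 14.4000 * √(1 − 0.8901) = 14.4000 * √0.1099 ≈ 14.4000 * 0.3315 ≈ 4.7733
Half-width = 1.96*4.7733 ≈ 9.3556
CI = 67 ± 9.3556 → [57.6444, 76.3556]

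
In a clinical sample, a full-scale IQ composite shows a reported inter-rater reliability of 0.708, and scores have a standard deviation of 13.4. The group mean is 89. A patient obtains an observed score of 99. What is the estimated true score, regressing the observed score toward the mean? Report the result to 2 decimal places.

96.08

Estimated true score = 0.7080*99 + (1 − 0.7080)*89 ≃ 96.0800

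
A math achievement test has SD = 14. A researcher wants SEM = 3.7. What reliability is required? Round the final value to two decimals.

r = 1 − (3.7000/14)² ≈ 1 − 0.0698 ≈ 0.9302

0.93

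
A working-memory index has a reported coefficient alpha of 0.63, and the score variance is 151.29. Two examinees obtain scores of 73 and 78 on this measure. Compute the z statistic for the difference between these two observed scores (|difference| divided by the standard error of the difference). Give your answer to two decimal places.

0.47

SD = √151.29 ≈ 12.3000
SEM = 12.3000·√(1 − 0.6300) ≈ 7.4818
SE_diff = SEM · √2 ≈ 7.4818 · 1.4142 ≈ 10.5809
z = 5 / 10.5809 ≈ 0.4726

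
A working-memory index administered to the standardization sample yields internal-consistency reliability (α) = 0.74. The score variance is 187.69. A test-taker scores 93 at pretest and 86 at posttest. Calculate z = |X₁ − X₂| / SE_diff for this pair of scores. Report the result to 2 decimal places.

0.71

SD = √187.69 ≈ 13.700
SEM = 13.700 · √(1 − 0.740) = 13.700 · √0.260 ≈ 13.700 · 0.510 ≈ 6.986
Standard error of the difference = 6.986·√2 ≈ 9.879
z = 7 / 9.879 ≈ 0.709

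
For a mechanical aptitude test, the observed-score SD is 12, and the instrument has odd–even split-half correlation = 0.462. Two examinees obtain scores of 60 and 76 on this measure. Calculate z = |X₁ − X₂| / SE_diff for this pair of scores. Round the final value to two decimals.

1.55

Spearman-Brown: r = 2(0.462) / (1 + 0.462) = 0.9240 / 1.4620 ≈ 0.6320
The standard error of measurement is 12.0000·√(1 − 0.6320) ≈ 12.0000·0.6066 ≈ 7.2795.
SE_diff = √2 · SEM ≈ 10.2947
z = 16 / 10.2947 ≈ 1.5542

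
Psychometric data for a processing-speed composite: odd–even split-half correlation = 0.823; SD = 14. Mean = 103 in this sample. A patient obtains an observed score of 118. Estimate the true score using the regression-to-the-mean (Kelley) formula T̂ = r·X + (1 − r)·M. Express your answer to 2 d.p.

Full-length reliability (Spearman-Brown) = 2(0.823)/(1+0.823) ≈ 0.903
T̂ = 0.903(118) + 0.097(103) ≈ 116.544

116.54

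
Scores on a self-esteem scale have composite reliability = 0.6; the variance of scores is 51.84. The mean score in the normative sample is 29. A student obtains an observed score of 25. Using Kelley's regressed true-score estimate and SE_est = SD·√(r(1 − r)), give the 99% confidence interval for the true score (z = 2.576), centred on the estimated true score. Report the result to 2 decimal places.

[17.51, 35.69]

SD = √51.84 ≈ 7.200
Estimated true score = 0.600*25 + (1 − 0.600)*29 ≈ 26.600
SE_est = 7.200*√(0.600*0.400) ≈ 3.527
CI = 26.600 ± 2.576 * 3.527 → [17.514, 35.686]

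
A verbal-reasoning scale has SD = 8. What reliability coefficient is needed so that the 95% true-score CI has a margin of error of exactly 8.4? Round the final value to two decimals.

0.71

SEM needed = half-width / z = 8.4/1.96 ≈ 4.286
r = 1 − (SEM / SD)² = 1 − (4.286 / 8)² ≈ 1 − 0.287 ≈ 0.713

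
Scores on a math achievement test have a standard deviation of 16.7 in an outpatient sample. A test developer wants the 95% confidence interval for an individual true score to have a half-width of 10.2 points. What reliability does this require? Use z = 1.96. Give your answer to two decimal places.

Required SEM = 10.2 / 1.96 ≈ 5.204
r = 1 − (5.204/16.7)² ≈ 1 − 0.097 ≈ 0.903

0.90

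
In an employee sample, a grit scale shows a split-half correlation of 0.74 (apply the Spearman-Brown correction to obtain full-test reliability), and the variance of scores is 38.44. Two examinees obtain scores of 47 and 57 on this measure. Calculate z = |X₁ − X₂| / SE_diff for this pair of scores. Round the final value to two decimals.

2.95

SD = √38.44 = 6.20000
r_full = 2·0.74 / (1 + 0.74) ≈ 0.85057
SEM = 6.20000 × √(1 − 0.85057) = 6.20000 × √0.14943 ≈ 6.20000 × 0.38656 ≈ 2.39665
Standard error of the difference = 2.39665·√2 ≈ 3.38937
z = 10 / 3.38937 ≈ 2.95040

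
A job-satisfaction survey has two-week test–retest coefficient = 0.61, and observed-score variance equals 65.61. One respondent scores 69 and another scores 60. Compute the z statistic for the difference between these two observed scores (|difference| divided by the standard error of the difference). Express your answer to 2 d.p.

1.26

σ = 65.61^(1/2) = 8.100
SEM = 8.100·√(1 − 0.610) ≈ 5.058
SE_diff = √2 · SEM ≈ 7.154
z = |69 − 60| / 7.154 = 9 / 7.154 ≈ 1.258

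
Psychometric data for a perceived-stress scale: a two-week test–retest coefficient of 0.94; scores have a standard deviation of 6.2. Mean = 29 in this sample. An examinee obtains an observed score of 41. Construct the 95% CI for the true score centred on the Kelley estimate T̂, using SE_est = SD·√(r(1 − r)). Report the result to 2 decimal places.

[37.39, 43.17]

T̂ = 0.94000(41) + 0.06000(29) ≈ 40.28000
SE_est = SD · √(r(1 − r)) = 6.20000 · √0.05640 ≈ 6.20000 · 0.23749 ≈ 1.47242
95% CI: 40.28000 ± 2.88594 ≈ (37.39406, 43.16594)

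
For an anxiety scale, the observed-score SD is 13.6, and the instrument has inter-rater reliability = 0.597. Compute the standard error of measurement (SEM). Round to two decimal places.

8.63

The standard error of measurement is 13.60000×√(1 − 0.59700) ≈ 13.60000×0.63482 ≈ 8.63359.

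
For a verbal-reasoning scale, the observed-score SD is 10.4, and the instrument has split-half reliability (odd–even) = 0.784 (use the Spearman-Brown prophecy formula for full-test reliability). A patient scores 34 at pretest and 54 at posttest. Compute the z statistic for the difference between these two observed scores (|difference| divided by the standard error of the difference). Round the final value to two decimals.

Spearman-Brown: r = 2(0.784) / (1 + 0.784) = 1.568 / 1.784 ≈ 0.879
The standard error of measurement is 10.400×√(1 − 0.879) ≈ 10.400×0.348 ≈ 3.619.
Standard error of the difference = 3.619·√2 ≈ 5.118
z = 20 / 5.118 ≈ 3.908

3.91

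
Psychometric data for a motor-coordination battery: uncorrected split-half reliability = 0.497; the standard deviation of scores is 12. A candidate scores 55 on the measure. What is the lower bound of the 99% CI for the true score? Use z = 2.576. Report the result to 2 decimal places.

Full-length reliability (Spearman-Brown) = 2(0.497)/(1+0.497) ≈ 0.66399
SEM = 12.00000 * √(1 − 0.66399) = 12.00000 * √0.33601 ≈ 12.00000 * 0.57966 ≈ 6.95592
Margin = 2.576 * 6.95592 ≈ 17.91844
Lower bound: 55 − 17.91844 = 37.08156

37.08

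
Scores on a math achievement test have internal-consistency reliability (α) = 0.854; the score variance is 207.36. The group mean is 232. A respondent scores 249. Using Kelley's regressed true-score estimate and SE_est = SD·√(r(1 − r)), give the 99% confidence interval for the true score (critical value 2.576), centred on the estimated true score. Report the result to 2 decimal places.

[233.42, 259.62]

σ = 207.36^(1/2) = 14.40000
T̂ = 0.85400(249) + 0.14600(232) ≃ 246.51800
SE_est = 14.40000·√[r(1 − r)] ≃ 5.08473
99% CI: 246.51800 ± 13.09826 ≃ (233.41974, 259.61626)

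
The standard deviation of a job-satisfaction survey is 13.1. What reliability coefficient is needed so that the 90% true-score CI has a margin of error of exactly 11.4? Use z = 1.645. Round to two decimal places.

Required SEM = 11.4 / 1.645 ≈ 6.9301
r = 1 − (SEM / SD)² = 1 − (6.9301 / 13.1)² ≈ 1 − 0.2799 ≈ 0.7201

0.72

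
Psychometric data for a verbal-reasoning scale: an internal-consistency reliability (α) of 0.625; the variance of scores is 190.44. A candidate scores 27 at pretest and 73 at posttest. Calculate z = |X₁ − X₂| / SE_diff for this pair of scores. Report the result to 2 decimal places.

SD = √190.44 = 13.800
SEM = 13.800·√(1 − 0.625) ≈ 8.451
SE_diff = SEM · √2 ≈ 8.451 · 1.414 ≈ 11.951
z = |27 − 73| / 11.951 = 46 / 11.951 ≈ 3.849

3.85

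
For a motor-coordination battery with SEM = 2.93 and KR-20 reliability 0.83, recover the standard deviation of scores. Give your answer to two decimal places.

7.11

σ = SEM·(1 − r)^(−1/2) ≈ 2.93·2.425 ≈ 7.106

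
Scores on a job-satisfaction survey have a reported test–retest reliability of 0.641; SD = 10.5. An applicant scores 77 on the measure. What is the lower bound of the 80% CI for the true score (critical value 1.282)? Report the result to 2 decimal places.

68.93

The standard error of measurement is 10.5000*√(1 − 0.6410) ≃ 10.5000*0.5992 ≃ 6.2912.
Half-width = 1.282*6.2912 ≃ 8.0654
Lower limit = 77 − 8.0654 ≃ 68.9346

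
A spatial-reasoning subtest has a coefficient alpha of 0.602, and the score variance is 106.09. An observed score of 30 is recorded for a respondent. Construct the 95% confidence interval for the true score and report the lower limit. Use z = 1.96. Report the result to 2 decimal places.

σ = 106.09^(1/2) = 10.300
The standard error of measurement is 10.300*√(1 − 0.602) ≃ 10.300*0.631 ≃ 6.498.
Half-width = 1.96*6.498 ≃ 12.736
Lower limit = 30 − 12.736 ≃ 17.264

17.26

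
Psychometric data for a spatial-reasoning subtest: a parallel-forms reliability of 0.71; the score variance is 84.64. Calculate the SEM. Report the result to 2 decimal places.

4.95

SD = √84.64 ≈ 9.2000
SEM = 9.2000 * √(1 − 0.7100) = 9.2000 * √0.2900 ≈ 9.2000 * 0.5385 ≈ 4.9544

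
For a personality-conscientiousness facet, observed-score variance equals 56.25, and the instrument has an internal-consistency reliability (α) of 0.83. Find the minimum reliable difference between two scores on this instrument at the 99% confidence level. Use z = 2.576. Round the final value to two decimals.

11.27

SD = √56.25 ≃ 7.500
SEM = 7.500 × √(1 − 0.830) = 7.500 × √0.170 ≃ 7.500 × 0.412 ≃ 3.092
SE_diff = SEM × √2 ≃ 3.092 × 1.414 ≃ 4.373
Smallest detectable difference = 2.576×4.373 ≃ 11.265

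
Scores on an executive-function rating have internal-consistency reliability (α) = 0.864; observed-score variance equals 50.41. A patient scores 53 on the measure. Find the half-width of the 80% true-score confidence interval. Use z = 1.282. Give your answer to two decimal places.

3.36

SD = √50.41 = 7.10000
SEM = 7.10000 × √(1 − 0.86400) = 7.10000 × √0.13600 ≃ 7.10000 × 0.36878 ≃ 2.61835
Half-width = 1.282×2.61835 ≃ 3.35673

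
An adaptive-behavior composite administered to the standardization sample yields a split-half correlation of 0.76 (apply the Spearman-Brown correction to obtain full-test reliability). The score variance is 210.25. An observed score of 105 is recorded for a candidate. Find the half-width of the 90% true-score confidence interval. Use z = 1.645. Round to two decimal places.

σ = 210.25^(1/2) = 14.5000
Full-length reliability (Spearman-Brown) = 2(0.76)/(1+0.76) ≈ 0.8636
The standard error of measurement is 14.5000·√(1 − 0.8636) ≈ 14.5000·0.3693 ≈ 5.3545.
1.645 · SEM ≈ 8.8081

8.81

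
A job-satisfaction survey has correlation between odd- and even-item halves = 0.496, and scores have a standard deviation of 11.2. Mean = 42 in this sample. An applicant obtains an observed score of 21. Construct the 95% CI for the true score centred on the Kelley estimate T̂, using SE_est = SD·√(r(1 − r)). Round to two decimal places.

r_full = 2·0.496 / (1 + 0.496) ≈ 0.6631
T̂ = 0.6631(21) + 0.3369(42) ≈ 28.0749
SE_est = 11.2000·√[r(1 − r)] ≈ 5.2937
95% CI: 28.0749 ± 10.3756 ≈ (17.6993, 38.4505)

[17.70, 38.45]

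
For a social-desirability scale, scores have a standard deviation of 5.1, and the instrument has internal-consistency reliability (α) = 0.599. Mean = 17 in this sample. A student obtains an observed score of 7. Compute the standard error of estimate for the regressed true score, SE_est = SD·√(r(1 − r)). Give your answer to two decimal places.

2.50

SE_est = SD × √(r(1 − r)) = 5.1000 × √0.2402 ≈ 5.1000 × 0.4901 ≈ 2.4995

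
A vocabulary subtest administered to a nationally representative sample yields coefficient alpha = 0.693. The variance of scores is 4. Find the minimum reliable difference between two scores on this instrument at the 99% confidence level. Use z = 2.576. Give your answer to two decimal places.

4.04

σ = 4^(1/2) = 2.000
The standard error of measurement is 2.000·√(1 − 0.693) ≈ 2.000·0.554 ≈ 1.108.
SE_diff = √2 · SEM ≈ 1.567
Smallest detectable difference = 2.576·1.567 ≈ 4.037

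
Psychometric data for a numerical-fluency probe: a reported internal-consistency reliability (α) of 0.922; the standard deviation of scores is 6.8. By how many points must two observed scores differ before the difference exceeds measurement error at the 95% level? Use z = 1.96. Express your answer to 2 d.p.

SEM = 6.800 · √(1 − 0.922) = 6.800 · √0.078 ≈ 6.800 · 0.279 ≈ 1.899
SE_diff = √2 · SEM ≈ 2.686
Smallest detectable difference = 1.96·2.686 ≈ 5.264

5.26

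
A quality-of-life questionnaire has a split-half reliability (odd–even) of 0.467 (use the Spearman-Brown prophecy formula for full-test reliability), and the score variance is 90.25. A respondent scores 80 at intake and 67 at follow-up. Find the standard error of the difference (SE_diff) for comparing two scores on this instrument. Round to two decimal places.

8.10

σ = 90.25^(1/2) = 9.50000
Full-length reliability (Spearman-Brown) = 2(0.467)/(1+0.467) ≈ 0.63667
SEM = 9.50000 * √(1 − 0.63667) = 9.50000 * √0.36333 ≈ 9.50000 * 0.60277 ≈ 5.72627
Standard error of the difference = 5.72627·√2 ≈ 8.09817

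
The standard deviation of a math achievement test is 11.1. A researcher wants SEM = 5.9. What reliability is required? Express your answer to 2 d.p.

0.72

r = 1 − (SEM / SD)² = 1 − (5.9000 / 11.1)² ≃ 1 − 0.2825 ≃ 0.7175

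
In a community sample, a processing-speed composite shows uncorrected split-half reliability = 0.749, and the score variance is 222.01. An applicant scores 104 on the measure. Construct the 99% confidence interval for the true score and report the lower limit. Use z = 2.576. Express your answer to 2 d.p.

89.46

SD = √222.01 ≈ 14.9000
r_full = 2·0.749 / (1 + 0.749) ≈ 0.8565
SEM = 14.9000 · √(1 − 0.8565) = 14.9000 · √0.1435 ≈ 14.9000 · 0.3788 ≈ 5.6445
2.576 · SEM ≈ 14.5403
Lower limit = 104 − 14.5403 ≈ 89.4597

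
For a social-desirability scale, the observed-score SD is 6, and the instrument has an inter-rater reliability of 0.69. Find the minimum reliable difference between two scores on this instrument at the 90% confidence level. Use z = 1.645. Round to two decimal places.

The standard error of measurement is 6.000×√(1 − 0.690) ≈ 6.000×0.557 ≈ 3.341.
Standard error of the difference = 3.341·√2 ≈ 4.724
Minimum reliable difference = 1.645 × SE_diff ≈ 1.645 × 4.724 ≈ 7.772

7.77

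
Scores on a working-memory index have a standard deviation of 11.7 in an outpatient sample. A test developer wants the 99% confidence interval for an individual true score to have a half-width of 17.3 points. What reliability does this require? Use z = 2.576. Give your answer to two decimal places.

SEM needed = half-width / z = 17.3/2.576 ≈ 6.716
r = 1 − (6.716/11.7)² ≈ 1 − 0.329 ≈ 0.671

0.67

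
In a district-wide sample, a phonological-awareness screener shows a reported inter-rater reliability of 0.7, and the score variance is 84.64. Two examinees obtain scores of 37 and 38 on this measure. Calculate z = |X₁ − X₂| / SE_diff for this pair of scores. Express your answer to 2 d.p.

0.14

SD = √84.64 ≈ 9.2000
SEM = 9.2000·√(1 − 0.7000) ≈ 5.0390
SE_diff = SEM · √2 ≈ 5.0390 · 1.4142 ≈ 7.1263
z = |37 − 38| / 7.1263 = 1 / 7.1263 ≈ 0.1403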